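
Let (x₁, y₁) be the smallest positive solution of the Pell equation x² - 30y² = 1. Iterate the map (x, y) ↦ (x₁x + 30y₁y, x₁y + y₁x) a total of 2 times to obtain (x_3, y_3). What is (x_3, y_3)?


Step 1: Find the fundamental solution (x₁, y₁) of x² - 30y² = 1.
  Expand √30 as a continued fraction. a₀ = ⌊√30⌋ = 5; iterate m_{k+1} = d_k·a_k − m_k, d_{k+1} = (30 − m_{k+1}²)/d_k, a_{k+1} = ⌊(a₀ + m_{k+1})/d_{k+1}⌋ (starting m₀ = 0, d₀ = 1), with convergents p_k = a_k·p_{k-1} + p_{k-2}, q_k = a_k·q_{k-1} + q_{k-2} (p₋₁ = 1, q₋₁ = 0):
  k = 0: a₀ = 5; p₀/q₀ = 5/1; p₀² − 30·q₀² = 25 − 30 = -5.
  k = 1: m = 5, d = 5, a = ⌊(5 + 5)/5⌋ = 2; p/q = (2·5 + 1)/(2·1 + 0) = 11/2; p² − 30·q² = 121 − 120 = 1.
  The first convergent with p² − 30·q² = 1 gives the fundamental solution (x₁, y₁) = (11, 2).
Step 2: Apply the recurrence (x_{n+1}, y_{n+1}) = (x₁x_n + 30y₁y_n, x₁y_n + y₁x_n) repeatedly.
  From (x_1, y_1) = (11, 2): x_2 = 11·11 + 30·2·2 = 241; y_2 = 11·2 + 2·11 = 44.
  From (x_2, y_2) = (241, 44): x_3 = 11·241 + 30·2·44 = 5291; y_3 = 11·44 + 2·241 = 966.
Step 3: Verify x_3² - 30·y_3² = 27994681 - 27994680 = 1 (should be 1). ✓

(x_1, y_1) = (11, 2); (x_3, y_3) = (5291, 966).


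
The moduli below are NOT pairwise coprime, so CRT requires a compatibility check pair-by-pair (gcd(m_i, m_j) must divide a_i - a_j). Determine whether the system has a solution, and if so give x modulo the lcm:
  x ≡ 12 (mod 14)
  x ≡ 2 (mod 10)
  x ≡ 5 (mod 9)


Moduli 14, 10, 9 are not pairwise coprime, so CRT works modulo lcm(m_i) when all pairwise compatibility conditions hold.
Pairwise compatibility: gcd(m_i, m_j) must divide a_i - a_j for every pair.
Merge one congruence at a time:
  Start: x ≡ 12 (mod 14).
  Combine with x ≡ 2 (mod 10): gcd(14, 10) = 2; 2 - 12 = -10, which IS divisible by 2, so compatible.
    Write x = 12 + 14·t and substitute into x ≡ 2 (mod 10): 14·t ≡ 2 − 12 = -10 (mod 10).
    Divide the congruence (and modulus) by g = 2: 7·t ≡ -5 (mod 5).
    Reduce coefficients mod 5: 2·t ≡ 0 (mod 5).
    The inverse of 2 mod 5 is 3 (since 2·3 = 6 = 1·5 + 1), so t ≡ 3·0 = 0 ≡ 0 (mod 5).
    Then x = 12 + 14·0 = 12, valid modulo lcm(14, 10) = 70: x ≡ 12 (mod 70).
  Combine with x ≡ 5 (mod 9): gcd(70, 9) = 1; 5 - 12 = -7, which IS divisible by 1, so compatible.
    Write x = 12 + 70·t and substitute into x ≡ 5 (mod 9): 70·t ≡ 5 − 12 = -7 (mod 9).
    Reduce coefficients mod 9: 7·t ≡ 2 (mod 9).
    The inverse of 7 mod 9 is 4 (since 7·4 = 28 = 3·9 + 1), so t ≡ 4·2 = 8 ≡ 8 (mod 9).
    Then x = 12 + 70·8 = 572, valid modulo lcm(70, 9) = 630: x ≡ 572 (mod 630).
Verify: 572 mod 14 = 12, 572 mod 10 = 2, 572 mod 9 = 5.

x ≡ 572 (mod 630).


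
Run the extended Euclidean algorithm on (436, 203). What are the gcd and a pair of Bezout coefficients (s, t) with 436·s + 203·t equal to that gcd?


Euclidean algorithm on (436, 203) — divide until remainder is 0:
  436 = 2 · 203 + 30
  203 = 6 · 30 + 23
  30 = 1 · 23 + 7
  23 = 3 · 7 + 2
  7 = 3 · 2 + 1
  2 = 2 · 1 + 0
gcd(436, 203) = 1.
Track Bezout coefficients alongside the remainders: start with r₀ = 436 = a·1 + b·0 (s = 1, t = 0) and r₁ = 203 = a·0 + b·1 (s = 0, t = 1); each new remainder r_{k+1} = r_{k-1} − q_k·r_k inherits s_{k+1} = s_{k-1} − q_k·s_k, t_{k+1} = t_{k-1} − q_k·t_k, so r_k = a·s_k + b·t_k at every step:
  q = 2: r = 30, s = 1 − 2·0 = 1, t = 0 − 2·1 = -2  (check: 436·1 + 203·(-2) = 30)
  q = 6: r = 23, s = 0 − 6·1 = -6, t = 1 − 6·(-2) = 13  (check: 436·(-6) + 203·13 = 23)
  q = 1: r = 7, s = 1 − 1·(-6) = 7, t = -2 − 1·13 = -15  (check: 436·7 + 203·(-15) = 7)
  q = 3: r = 2, s = -6 − 3·7 = -27, t = 13 − 3·(-15) = 58  (check: 436·(-27) + 203·58 = 2)
  q = 3: r = 1, s = 7 − 3·(-27) = 88, t = -15 − 3·58 = -189  (check: 436·88 + 203·(-189) = 1)
The row with r = 1 (the gcd) gives the Bezout coefficients s = 88, t = -189.
Result: 436 · (88) + 203 · (-189) = 1.

gcd(436, 203) = 1; s = 88, t = -189 (check: 436·88 + 203·(-189) = 1).


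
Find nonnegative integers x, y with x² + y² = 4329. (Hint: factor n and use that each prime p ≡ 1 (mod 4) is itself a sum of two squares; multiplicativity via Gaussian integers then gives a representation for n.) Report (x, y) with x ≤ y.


Step 1: Factor n = 4329 = 3^2 · 13 · 37.
Step 2: Check the mod-4 condition on each prime factor: 3 ≡ 3 (mod 4), exponent 2 (must be even); 13 ≡ 1 (mod 4), exponent 1; 37 ≡ 1 (mod 4), exponent 1.
All primes ≡ 3 (mod 4) appear to even exponent (or don't appear), so by the two-squares theorem n IS expressible as a sum of two squares.
Step 3: Build a representation. Group n = k² · m with k = 3 and m = 13 · 37 = 481 (a product of primes ≡ 1 (mod 4)); a representation of m scales to one of n via (k·x)² + (k·y)² = k²(x² + y²). Each prime p ≡ 1 (mod 4) is itself a sum of two squares; find a² by testing p − a² for a perfect square:
  13: 13 − 1² = 12, 13 − 2² = 9 = 3² ⇒ 13 = 2² + 3².
  37: 37 − 1² = 36 = 6² ⇒ 37 = 1² + 6².
  Combine using the Brahmagupta–Fibonacci identity (a² + b²)(c² + d²) = (ac − bd)² + (ad + bc)² = (ac + bd)² + (ad − bc)²:
  13 · 37 = 481: from (2² + 3²)(1² + 6²), take (2·1 − 3·6, 2·6 + 3·1) = (2 − 18, 12 + 3) = (-16, 15); dropping signs (only squares matter) gives (16, 15); check 16² + 15² = 256 + 225 = 481 ✓.
  Scale by k = 3: (3·16, 3·15) = (48, 45).
Step 4: Order so x ≤ y and verify: 45² + 48² = 2025 + 2304 = 4329 = n. ✓

n = 4329 = 45² + 48² (one valid representation with x ≤ y).


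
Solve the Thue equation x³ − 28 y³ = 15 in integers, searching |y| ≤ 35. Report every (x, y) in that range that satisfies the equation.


The equation is x³ - 28y³ = 15. For fixed y, x³ = 28·y³ + 15, so a solution requires the RHS to be a perfect cube.
Strategy: iterate y from -35 to 35, compute RHS = 28·y³ + 15, and check whether it is a (positive or negative) perfect cube.
Check small values of y:
  y = 0: RHS = 15 is not a perfect cube.
  y = 1: RHS = 43 is not a perfect cube.
  y = -1: RHS = -13 is not a perfect cube.
  y = 2: RHS = 239 is not a perfect cube.
  y = -2: RHS = -209 is not a perfect cube.
  y = 3: RHS = 771 is not a perfect cube.
  y = -3: RHS = -741 is not a perfect cube.
Continuing the search up to |y| = 35 finds no solutions either.
No (x, y) in the scanned range satisfies the equation.

No integer solutions with |y| ≤ 35.


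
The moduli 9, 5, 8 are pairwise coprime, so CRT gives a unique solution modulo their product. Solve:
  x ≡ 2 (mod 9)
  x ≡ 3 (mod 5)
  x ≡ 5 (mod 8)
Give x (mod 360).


Moduli 9, 5, 8 are pairwise coprime; by CRT there is a unique solution modulo M = 9 · 5 · 8 = 360.
Solve pairwise, accumulating the modulus:
  Start with x ≡ 2 (mod 9).
  Combine with x ≡ 3 (mod 5): since gcd(9, 5) = 1, we get a unique residue mod 45.
    Write x = 2 + 9·t and substitute into x ≡ 3 (mod 5): 9·t ≡ 3 − 2 = 1 (mod 5).
    Reduce coefficients mod 5: 4·t ≡ 1 (mod 5).
    The inverse of 4 mod 5 is 4 (since 4·4 = 16 = 3·5 + 1), so t ≡ 4·1 = 4 ≡ 4 (mod 5).
    Then x = 2 + 9·4 = 38, valid modulo lcm(9, 5) = 45: x ≡ 38 (mod 45).
  Combine with x ≡ 5 (mod 8): since gcd(45, 8) = 1, we get a unique residue mod 360.
    Write x = 38 + 45·t and substitute into x ≡ 5 (mod 8): 45·t ≡ 5 − 38 = -33 (mod 8).
    Reduce coefficients mod 8: 5·t ≡ 7 (mod 8).
    The inverse of 5 mod 8 is 5 (since 5·5 = 25 = 3·8 + 1), so t ≡ 5·7 = 35 ≡ 3 (mod 8).
    Then x = 38 + 45·3 = 173, valid modulo lcm(45, 8) = 360: x ≡ 173 (mod 360).
Verify: 173 mod 9 = 2 ✓, 173 mod 5 = 3 ✓, 173 mod 8 = 5 ✓.

x ≡ 173 (mod 360).


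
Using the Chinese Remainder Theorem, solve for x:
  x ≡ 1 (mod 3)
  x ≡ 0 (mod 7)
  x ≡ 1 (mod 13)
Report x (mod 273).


Moduli 3, 7, 13 are pairwise coprime; by CRT there is a unique solution modulo M = 3 · 7 · 13 = 273.
Solve pairwise, accumulating the modulus:
  Start with x ≡ 1 (mod 3).
  Combine with x ≡ 0 (mod 7): since gcd(3, 7) = 1, we get a unique residue mod 21.
    Write x = 1 + 3·t and substitute into x ≡ 0 (mod 7): 3·t ≡ 0 − 1 = -1 (mod 7).
    Reduce coefficients mod 7: 3·t ≡ 6 (mod 7).
    The inverse of 3 mod 7 is 5 (since 3·5 = 15 = 2·7 + 1), so t ≡ 5·6 = 30 ≡ 2 (mod 7).
    Then x = 1 + 3·2 = 7, valid modulo lcm(3, 7) = 21: x ≡ 7 (mod 21).
  Combine with x ≡ 1 (mod 13): since gcd(21, 13) = 1, we get a unique residue mod 273.
    Write x = 7 + 21·t and substitute into x ≡ 1 (mod 13): 21·t ≡ 1 − 7 = -6 (mod 13).
    Reduce coefficients mod 13: 8·t ≡ 7 (mod 13).
    The inverse of 8 mod 13 is 5 (since 8·5 = 40 = 3·13 + 1), so t ≡ 5·7 = 35 ≡ 9 (mod 13).
    Then x = 7 + 21·9 = 196, valid modulo lcm(21, 13) = 273: x ≡ 196 (mod 273).
Verify: 196 mod 3 = 1 ✓, 196 mod 7 = 0 ✓, 196 mod 13 = 1 ✓.

x ≡ 196 (mod 273).


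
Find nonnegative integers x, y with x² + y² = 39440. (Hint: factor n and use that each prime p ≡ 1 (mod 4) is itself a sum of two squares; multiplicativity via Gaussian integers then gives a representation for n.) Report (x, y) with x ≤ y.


Step 1: Factor n = 39440 = 2^4 · 5 · 17 · 29.
Step 2: Check the mod-4 condition on each prime factor: 2 = 2 (special); 5 ≡ 1 (mod 4), exponent 1; 17 ≡ 1 (mod 4), exponent 1; 29 ≡ 1 (mod 4), exponent 1.
All primes ≡ 3 (mod 4) appear to even exponent (or don't appear), so by the two-squares theorem n IS expressible as a sum of two squares.
Step 3: Build a representation. Group n = k² · m with k = 4 and m = 5 · 17 · 29 = 2465 (a product of primes ≡ 1 (mod 4)); a representation of m scales to one of n via (k·x)² + (k·y)² = k²(x² + y²). Each prime p ≡ 1 (mod 4) is itself a sum of two squares; find a² by testing p − a² for a perfect square:
  5: 5 − 1² = 4 = 2² ⇒ 5 = 1² + 2².
  17: 17 − 1² = 16 = 4² ⇒ 17 = 1² + 4².
  29: 29 − 1² = 28, 29 − 2² = 25 = 5² ⇒ 29 = 2² + 5².
  Combine using the Brahmagupta–Fibonacci identity (a² + b²)(c² + d²) = (ac − bd)² + (ad + bc)² = (ac + bd)² + (ad − bc)²:
  5 · 17 = 85: from (1² + 2²)(1² + 4²), take (1·1 − 2·4, 1·4 + 2·1) = (1 − 8, 4 + 2) = (-7, 6); dropping signs (only squares matter) gives (7, 6); check 7² + 6² = 49 + 36 = 85 ✓.
  85 · 29 = 2465: from (7² + 6²)(2² + 5²), take (7·2 − 6·5, 7·5 + 6·2) = (14 − 30, 35 + 12) = (-16, 47); dropping signs (only squares matter) gives (16, 47); check 16² + 47² = 256 + 2209 = 2465 ✓.
  Scale by k = 4: (4·16, 4·47) = (64, 188).
Step 4: Order so x ≤ y and verify: 64² + 188² = 4096 + 35344 = 39440 = n. ✓

n = 39440 = 64² + 188² (one valid representation with x ≤ y).


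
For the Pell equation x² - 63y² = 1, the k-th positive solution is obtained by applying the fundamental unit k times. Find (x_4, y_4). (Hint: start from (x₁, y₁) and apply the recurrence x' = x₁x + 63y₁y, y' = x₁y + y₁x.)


Step 1: Find the fundamental solution (x₁, y₁) of x² - 63y² = 1.
  Expand √63 as a continued fraction. a₀ = ⌊√63⌋ = 7; iterate m_{k+1} = d_k·a_k − m_k, d_{k+1} = (63 − m_{k+1}²)/d_k, a_{k+1} = ⌊(a₀ + m_{k+1})/d_{k+1}⌋ (starting m₀ = 0, d₀ = 1), with convergents p_k = a_k·p_{k-1} + p_{k-2}, q_k = a_k·q_{k-1} + q_{k-2} (p₋₁ = 1, q₋₁ = 0):
  k = 0: a₀ = 7; p₀/q₀ = 7/1; p₀² − 63·q₀² = 49 − 63 = -14.
  k = 1: m = 7, d = 14, a = ⌊(7 + 7)/14⌋ = 1; p/q = (1·7 + 1)/(1·1 + 0) = 8/1; p² − 63·q² = 64 − 63 = 1.
  The first convergent with p² − 63·q² = 1 gives the fundamental solution (x₁, y₁) = (8, 1).
Step 2: Apply the recurrence (x_{n+1}, y_{n+1}) = (x₁x_n + 63y₁y_n, x₁y_n + y₁x_n) repeatedly.
  From (x_1, y_1) = (8, 1): x_2 = 8·8 + 63·1·1 = 127; y_2 = 8·1 + 1·8 = 16.
  From (x_2, y_2) = (127, 16): x_3 = 8·127 + 63·1·16 = 2024; y_3 = 8·16 + 1·127 = 255.
  From (x_3, y_3) = (2024, 255): x_4 = 8·2024 + 63·1·255 = 32257; y_4 = 8·255 + 1·2024 = 4064.
Step 3: Verify x_4² - 63·y_4² = 1040514049 - 1040514048 = 1 (should be 1). ✓

(x_1, y_1) = (8, 1); (x_4, y_4) = (32257, 4064).


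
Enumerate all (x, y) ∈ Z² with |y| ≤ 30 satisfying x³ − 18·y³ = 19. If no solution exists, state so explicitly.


The equation is x³ - 18y³ = 19. For fixed y, x³ = 18·y³ + 19, so a solution requires the RHS to be a perfect cube.
Strategy: iterate y from -30 to 30, compute RHS = 18·y³ + 19, and check whether it is a (positive or negative) perfect cube.
Check small values of y:
  y = 0: RHS = 19 is not a perfect cube.
  y = 1: RHS = 37 is not a perfect cube.
  y = -1: RHS = 1 = (1)³ ⇒ x = 1 works.
  y = 2: RHS = 163 is not a perfect cube.
  y = -2: RHS = -125 = (-5)³ ⇒ x = -5 works.
  y = 3: RHS = 505 is not a perfect cube.
  y = -3: RHS = -467 is not a perfect cube.
Continuing the search up to |y| = 30 finds no further solutions beyond those listed.
Collected solutions: (1, -1), (-5, -2).

Solutions (with |y| ≤ 30): (1, -1), (-5, -2).


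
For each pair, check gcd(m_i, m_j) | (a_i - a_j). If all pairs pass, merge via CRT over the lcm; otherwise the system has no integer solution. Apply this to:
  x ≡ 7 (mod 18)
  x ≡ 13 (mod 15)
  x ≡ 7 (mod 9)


Moduli 18, 15, 9 are not pairwise coprime, so CRT works modulo lcm(m_i) when all pairwise compatibility conditions hold.
Pairwise compatibility: gcd(m_i, m_j) must divide a_i - a_j for every pair.
Merge one congruence at a time:
  Start: x ≡ 7 (mod 18).
  Combine with x ≡ 13 (mod 15): gcd(18, 15) = 3; 13 - 7 = 6, which IS divisible by 3, so compatible.
    Write x = 7 + 18·t and substitute into x ≡ 13 (mod 15): 18·t ≡ 13 − 7 = 6 (mod 15).
    Divide the congruence (and modulus) by g = 3: 6·t ≡ 2 (mod 5).
    Reduce coefficients mod 5: 1·t ≡ 2 (mod 5).
    So t ≡ 2 (mod 5).
    Then x = 7 + 18·2 = 43, valid modulo lcm(18, 15) = 90: x ≡ 43 (mod 90).
  Combine with x ≡ 7 (mod 9): gcd(90, 9) = 9; 7 - 43 = -36, which IS divisible by 9, so compatible.
    Write x = 43 + 90·t and substitute into x ≡ 7 (mod 9): 90·t ≡ 7 − 43 = -36 (mod 9).
    Divide the congruence (and modulus) by g = 9: 10·t ≡ -4 (mod 1).
    Modulo 1 every t works; take t = 0.
    Then x = 43 + 90·0 = 43, valid modulo lcm(90, 9) = 90: x ≡ 43 (mod 90).
Verify: 43 mod 18 = 7, 43 mod 15 = 13, 43 mod 9 = 7.

x ≡ 43 (mod 90).


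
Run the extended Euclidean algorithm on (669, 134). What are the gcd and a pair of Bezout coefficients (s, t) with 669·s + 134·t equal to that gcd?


Euclidean algorithm on (669, 134) — divide until remainder is 0:
  669 = 4 · 134 + 133
  134 = 1 · 133 + 1
  133 = 133 · 1 + 0
gcd(669, 134) = 1.
Track Bezout coefficients alongside the remainders: start with r₀ = 669 = a·1 + b·0 (s = 1, t = 0) and r₁ = 134 = a·0 + b·1 (s = 0, t = 1); each new remainder r_{k+1} = r_{k-1} − q_k·r_k inherits s_{k+1} = s_{k-1} − q_k·s_k, t_{k+1} = t_{k-1} − q_k·t_k, so r_k = a·s_k + b·t_k at every step:
  q = 4: r = 133, s = 1 − 4·0 = 1, t = 0 − 4·1 = -4  (check: 669·1 + 134·(-4) = 133)
  q = 1: r = 1, s = 0 − 1·1 = -1, t = 1 − 1·(-4) = 5  (check: 669·(-1) + 134·5 = 1)
The row with r = 1 (the gcd) gives the Bezout coefficients s = -1, t = 5.
Result: 669 · (-1) + 134 · (5) = 1.

gcd(669, 134) = 1; s = -1, t = 5 (check: 669·(-1) + 134·5 = 1).


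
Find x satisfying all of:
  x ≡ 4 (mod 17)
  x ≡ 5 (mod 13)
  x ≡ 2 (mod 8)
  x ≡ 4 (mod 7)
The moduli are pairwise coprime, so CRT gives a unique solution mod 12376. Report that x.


Product of moduli M = 17 · 13 · 8 · 7 = 12376.
Merge one congruence at a time:
  Start: x ≡ 4 (mod 17).
  Combine with x ≡ 5 (mod 13); new modulus lcm = 221.
    Write x = 4 + 17·t and substitute into x ≡ 5 (mod 13): 17·t ≡ 5 − 4 = 1 (mod 13).
    Reduce coefficients mod 13: 4·t ≡ 1 (mod 13).
    The inverse of 4 mod 13 is 10 (since 4·10 = 40 = 3·13 + 1), so t ≡ 10·1 = 10 ≡ 10 (mod 13).
    Then x = 4 + 17·10 = 174, valid modulo lcm(17, 13) = 221: x ≡ 174 (mod 221).
  Combine with x ≡ 2 (mod 8); new modulus lcm = 1768.
    Write x = 174 + 221·t and substitute into x ≡ 2 (mod 8): 221·t ≡ 2 − 174 = -172 (mod 8).
    Reduce coefficients mod 8: 5·t ≡ 4 (mod 8).
    The inverse of 5 mod 8 is 5 (since 5·5 = 25 = 3·8 + 1), so t ≡ 5·4 = 20 ≡ 4 (mod 8).
    Then x = 174 + 221·4 = 1058, valid modulo lcm(221, 8) = 1768: x ≡ 1058 (mod 1768).
  Combine with x ≡ 4 (mod 7); new modulus lcm = 12376.
    Write x = 1058 + 1768·t and substitute into x ≡ 4 (mod 7): 1768·t ≡ 4 − 1058 = -1054 (mod 7).
    Reduce coefficients mod 7: 4·t ≡ 3 (mod 7).
    The inverse of 4 mod 7 is 2 (since 4·2 = 8 = 1·7 + 1), so t ≡ 2·3 = 6 ≡ 6 (mod 7).
    Then x = 1058 + 1768·6 = 11666, valid modulo lcm(1768, 7) = 12376: x ≡ 11666 (mod 12376).
Verify against each original: 11666 mod 17 = 4, 11666 mod 13 = 5, 11666 mod 8 = 2, 11666 mod 7 = 4.

x ≡ 11666 (mod 12376).


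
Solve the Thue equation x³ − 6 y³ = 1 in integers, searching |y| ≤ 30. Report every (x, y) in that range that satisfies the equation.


The equation is x³ - 6y³ = 1. For fixed y, x³ = 6·y³ + 1, so a solution requires the RHS to be a perfect cube.
Strategy: iterate y from -30 to 30, compute RHS = 6·y³ + 1, and check whether it is a (positive or negative) perfect cube.
Check small values of y:
  y = 0: RHS = 1 = (1)³ ⇒ x = 1 works.
  y = 1: RHS = 7 is not a perfect cube.
  y = -1: RHS = -5 is not a perfect cube.
  y = 2: RHS = 49 is not a perfect cube.
  y = -2: RHS = -47 is not a perfect cube.
  y = 3: RHS = 163 is not a perfect cube.
  y = -3: RHS = -161 is not a perfect cube.
Continuing the search up to |y| = 30 finds no further solutions beyond those listed.
Collected solutions: (1, 0).

Solutions (with |y| ≤ 30): (1, 0).


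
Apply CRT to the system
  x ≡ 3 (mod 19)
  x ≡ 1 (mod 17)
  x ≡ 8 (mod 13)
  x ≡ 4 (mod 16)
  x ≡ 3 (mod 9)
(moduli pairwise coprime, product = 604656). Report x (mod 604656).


Product of moduli M = 19 · 17 · 13 · 16 · 9 = 604656.
Merge one congruence at a time:
  Start: x ≡ 3 (mod 19).
  Combine with x ≡ 1 (mod 17); new modulus lcm = 323.
    Write x = 3 + 19·t and substitute into x ≡ 1 (mod 17): 19·t ≡ 1 − 3 = -2 (mod 17).
    Reduce coefficients mod 17: 2·t ≡ 15 (mod 17).
    The inverse of 2 mod 17 is 9 (since 2·9 = 18 = 1·17 + 1), so t ≡ 9·15 = 135 ≡ 16 (mod 17).
    Then x = 3 + 19·16 = 307, valid modulo lcm(19, 17) = 323: x ≡ 307 (mod 323).
  Combine with x ≡ 8 (mod 13); new modulus lcm = 4199.
    Write x = 307 + 323·t and substitute into x ≡ 8 (mod 13): 323·t ≡ 8 − 307 = -299 (mod 13).
    Reduce coefficients mod 13: 11·t ≡ 0 (mod 13).
    The inverse of 11 mod 13 is 6 (since 11·6 = 66 = 5·13 + 1), so t ≡ 6·0 = 0 ≡ 0 (mod 13).
    Then x = 307 + 323·0 = 307, valid modulo lcm(323, 13) = 4199: x ≡ 307 (mod 4199).
  Combine with x ≡ 4 (mod 16); new modulus lcm = 67184.
    Write x = 307 + 4199·t and substitute into x ≡ 4 (mod 16): 4199·t ≡ 4 − 307 = -303 (mod 16).
    Reduce coefficients mod 16: 7·t ≡ 1 (mod 16).
    The inverse of 7 mod 16 is 7 (since 7·7 = 49 = 3·16 + 1), so t ≡ 7·1 = 7 ≡ 7 (mod 16).
    Then x = 307 + 4199·7 = 29700, valid modulo lcm(4199, 16) = 67184: x ≡ 29700 (mod 67184).
  Combine with x ≡ 3 (mod 9); new modulus lcm = 604656.
    Write x = 29700 + 67184·t and substitute into x ≡ 3 (mod 9): 67184·t ≡ 3 − 29700 = -29697 (mod 9).
    Reduce coefficients mod 9: 8·t ≡ 3 (mod 9).
    The inverse of 8 mod 9 is 8 (since 8·8 = 64 = 7·9 + 1), so t ≡ 8·3 = 24 ≡ 6 (mod 9).
    Then x = 29700 + 67184·6 = 432804, valid modulo lcm(67184, 9) = 604656: x ≡ 432804 (mod 604656).
Verify against each original: 432804 mod 19 = 3, 432804 mod 17 = 1, 432804 mod 13 = 8, 432804 mod 16 = 4, 432804 mod 9 = 3.

x ≡ 432804 (mod 604656).


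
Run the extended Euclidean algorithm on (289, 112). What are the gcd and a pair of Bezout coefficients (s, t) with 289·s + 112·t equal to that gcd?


Euclidean algorithm on (289, 112) — divide until remainder is 0:
  289 = 2 · 112 + 65
  112 = 1 · 65 + 47
  65 = 1 · 47 + 18
  47 = 2 · 18 + 11
  18 = 1 · 11 + 7
  11 = 1 · 7 + 4
  7 = 1 · 4 + 3
  4 = 1 · 3 + 1
  3 = 3 · 1 + 0
gcd(289, 112) = 1.
Track Bezout coefficients alongside the remainders: start with r₀ = 289 = a·1 + b·0 (s = 1, t = 0) and r₁ = 112 = a·0 + b·1 (s = 0, t = 1); each new remainder r_{k+1} = r_{k-1} − q_k·r_k inherits s_{k+1} = s_{k-1} − q_k·s_k, t_{k+1} = t_{k-1} − q_k·t_k, so r_k = a·s_k + b·t_k at every step:
  q = 2: r = 65, s = 1 − 2·0 = 1, t = 0 − 2·1 = -2  (check: 289·1 + 112·(-2) = 65)
  q = 1: r = 47, s = 0 − 1·1 = -1, t = 1 − 1·(-2) = 3  (check: 289·(-1) + 112·3 = 47)
  q = 1: r = 18, s = 1 − 1·(-1) = 2, t = -2 − 1·3 = -5  (check: 289·2 + 112·(-5) = 18)
  q = 2: r = 11, s = -1 − 2·2 = -5, t = 3 − 2·(-5) = 13  (check: 289·(-5) + 112·13 = 11)
  q = 1: r = 7, s = 2 − 1·(-5) = 7, t = -5 − 1·13 = -18  (check: 289·7 + 112·(-18) = 7)
  q = 1: r = 4, s = -5 − 1·7 = -12, t = 13 − 1·(-18) = 31  (check: 289·(-12) + 112·31 = 4)
  q = 1: r = 3, s = 7 − 1·(-12) = 19, t = -18 − 1·31 = -49  (check: 289·19 + 112·(-49) = 3)
  q = 1: r = 1, s = -12 − 1·19 = -31, t = 31 − 1·(-49) = 80  (check: 289·(-31) + 112·80 = 1)
The row with r = 1 (the gcd) gives the Bezout coefficients s = -31, t = 80.
Result: 289 · (-31) + 112 · (80) = 1.

gcd(289, 112) = 1; s = -31, t = 80 (check: 289·(-31) + 112·80 = 1).


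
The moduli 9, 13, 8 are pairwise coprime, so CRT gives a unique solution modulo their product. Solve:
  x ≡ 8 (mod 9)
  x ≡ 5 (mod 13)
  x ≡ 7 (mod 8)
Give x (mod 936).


Moduli 9, 13, 8 are pairwise coprime; by CRT there is a unique solution modulo M = 9 · 13 · 8 = 936.
Solve pairwise, accumulating the modulus:
  Start with x ≡ 8 (mod 9).
  Combine with x ≡ 5 (mod 13): since gcd(9, 13) = 1, we get a unique residue mod 117.
    Write x = 8 + 9·t and substitute into x ≡ 5 (mod 13): 9·t ≡ 5 − 8 = -3 (mod 13).
    Reduce coefficients mod 13: 9·t ≡ 10 (mod 13).
    The inverse of 9 mod 13 is 3 (since 9·3 = 27 = 2·13 + 1), so t ≡ 3·10 = 30 ≡ 4 (mod 13).
    Then x = 8 + 9·4 = 44, valid modulo lcm(9, 13) = 117: x ≡ 44 (mod 117).
  Combine with x ≡ 7 (mod 8): since gcd(117, 8) = 1, we get a unique residue mod 936.
    Write x = 44 + 117·t and substitute into x ≡ 7 (mod 8): 117·t ≡ 7 − 44 = -37 (mod 8).
    Reduce coefficients mod 8: 5·t ≡ 3 (mod 8).
    The inverse of 5 mod 8 is 5 (since 5·5 = 25 = 3·8 + 1), so t ≡ 5·3 = 15 ≡ 7 (mod 8).
    Then x = 44 + 117·7 = 863, valid modulo lcm(117, 8) = 936: x ≡ 863 (mod 936).
Verify: 863 mod 9 = 8 ✓, 863 mod 13 = 5 ✓, 863 mod 8 = 7 ✓.

x ≡ 863 (mod 936).


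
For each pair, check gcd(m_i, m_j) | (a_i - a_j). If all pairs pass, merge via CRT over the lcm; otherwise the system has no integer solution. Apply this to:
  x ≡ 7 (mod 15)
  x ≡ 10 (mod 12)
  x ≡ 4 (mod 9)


Moduli 15, 12, 9 are not pairwise coprime, so CRT works modulo lcm(m_i) when all pairwise compatibility conditions hold.
Pairwise compatibility: gcd(m_i, m_j) must divide a_i - a_j for every pair.
Merge one congruence at a time:
  Start: x ≡ 7 (mod 15).
  Combine with x ≡ 10 (mod 12): gcd(15, 12) = 3; 10 - 7 = 3, which IS divisible by 3, so compatible.
    Write x = 7 + 15·t and substitute into x ≡ 10 (mod 12): 15·t ≡ 10 − 7 = 3 (mod 12).
    Divide the congruence (and modulus) by g = 3: 5·t ≡ 1 (mod 4).
    Reduce coefficients mod 4: 1·t ≡ 1 (mod 4).
    So t ≡ 1 (mod 4).
    Then x = 7 + 15·1 = 22, valid modulo lcm(15, 12) = 60: x ≡ 22 (mod 60).
  Combine with x ≡ 4 (mod 9): gcd(60, 9) = 3; 4 - 22 = -18, which IS divisible by 3, so compatible.
    Write x = 22 + 60·t and substitute into x ≡ 4 (mod 9): 60·t ≡ 4 − 22 = -18 (mod 9).
    Divide the congruence (and modulus) by g = 3: 20·t ≡ -6 (mod 3).
    Reduce coefficients mod 3: 2·t ≡ 0 (mod 3).
    The inverse of 2 mod 3 is 2 (since 2·2 = 4 = 1·3 + 1), so t ≡ 2·0 = 0 ≡ 0 (mod 3).
    Then x = 22 + 60·0 = 22, valid modulo lcm(60, 9) = 180: x ≡ 22 (mod 180).
Verify: 22 mod 15 = 7, 22 mod 12 = 10, 22 mod 9 = 4.

x ≡ 22 (mod 180).


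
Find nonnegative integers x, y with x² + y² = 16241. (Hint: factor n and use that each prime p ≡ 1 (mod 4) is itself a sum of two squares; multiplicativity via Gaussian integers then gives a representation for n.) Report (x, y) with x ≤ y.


Step 1: Factor n = 16241 = 109 · 149.
Step 2: Check the mod-4 condition on each prime factor: 109 ≡ 1 (mod 4), exponent 1; 149 ≡ 1 (mod 4), exponent 1.
All primes ≡ 3 (mod 4) appear to even exponent (or don't appear), so by the two-squares theorem n IS expressible as a sum of two squares.
Step 3: Build a representation. Here n = 109 · 149 is a product of primes ≡ 1 (mod 4). Each prime p ≡ 1 (mod 4) is itself a sum of two squares; find a² by testing p − a² for a perfect square:
  109: 109 − 1² = 108, 109 − 2² = 105, 109 − 3² = 100 = 10² ⇒ 109 = 3² + 10².
  149: 149 − 1² = 148, 149 − 2² = 145, 149 − 3² = 140, 149 − 4² = 133, 149 − 5² = 124, 149 − 6² = 113, 149 − 7² = 100 = 10² ⇒ 149 = 7² + 10².
  Combine using the Brahmagupta–Fibonacci identity (a² + b²)(c² + d²) = (ac − bd)² + (ad + bc)² = (ac + bd)² + (ad − bc)²:
  109 · 149 = 16241: from (3² + 10²)(7² + 10²), take (3·7 − 10·10, 3·10 + 10·7) = (21 − 100, 30 + 70) = (-79, 100); dropping signs (only squares matter) gives (79, 100); check 79² + 100² = 6241 + 10000 = 16241 ✓.
Step 4: Order so x ≤ y and verify: 79² + 100² = 6241 + 10000 = 16241 = n. ✓

n = 16241 = 79² + 100² (one valid representation with x ≤ y).


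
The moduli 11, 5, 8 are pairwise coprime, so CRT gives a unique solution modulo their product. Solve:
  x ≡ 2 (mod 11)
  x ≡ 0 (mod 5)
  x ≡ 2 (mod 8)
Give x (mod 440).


Moduli 11, 5, 8 are pairwise coprime; by CRT there is a unique solution modulo M = 11 · 5 · 8 = 440.
Solve pairwise, accumulating the modulus:
  Start with x ≡ 2 (mod 11).
  Combine with x ≡ 0 (mod 5): since gcd(11, 5) = 1, we get a unique residue mod 55.
    Write x = 2 + 11·t and substitute into x ≡ 0 (mod 5): 11·t ≡ 0 − 2 = -2 (mod 5).
    Reduce coefficients mod 5: 1·t ≡ 3 (mod 5).
    So t ≡ 3 (mod 5).
    Then x = 2 + 11·3 = 35, valid modulo lcm(11, 5) = 55: x ≡ 35 (mod 55).
  Combine with x ≡ 2 (mod 8): since gcd(55, 8) = 1, we get a unique residue mod 440.
    Write x = 35 + 55·t and substitute into x ≡ 2 (mod 8): 55·t ≡ 2 − 35 = -33 (mod 8).
    Reduce coefficients mod 8: 7·t ≡ 7 (mod 8).
    The inverse of 7 mod 8 is 7 (since 7·7 = 49 = 6·8 + 1), so t ≡ 7·7 = 49 ≡ 1 (mod 8).
    Then x = 35 + 55·1 = 90, valid modulo lcm(55, 8) = 440: x ≡ 90 (mod 440).
Verify: 90 mod 11 = 2 ✓, 90 mod 5 = 0 ✓, 90 mod 8 = 2 ✓.

x ≡ 90 (mod 440).


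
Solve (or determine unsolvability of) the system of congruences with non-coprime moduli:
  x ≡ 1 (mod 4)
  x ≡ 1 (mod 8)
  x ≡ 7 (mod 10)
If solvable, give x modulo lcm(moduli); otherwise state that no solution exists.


Moduli 4, 8, 10 are not pairwise coprime, so CRT works modulo lcm(m_i) when all pairwise compatibility conditions hold.
Pairwise compatibility: gcd(m_i, m_j) must divide a_i - a_j for every pair.
Merge one congruence at a time:
  Start: x ≡ 1 (mod 4).
  Combine with x ≡ 1 (mod 8): gcd(4, 8) = 4; 1 - 1 = 0, which IS divisible by 4, so compatible.
    Write x = 1 + 4·t and substitute into x ≡ 1 (mod 8): 4·t ≡ 1 − 1 = 0 (mod 8).
    Divide the congruence (and modulus) by g = 4: 1·t ≡ 0 (mod 2).
    So t ≡ 0 (mod 2).
    Then x = 1 + 4·0 = 1, valid modulo lcm(4, 8) = 8: x ≡ 1 (mod 8).
  Combine with x ≡ 7 (mod 10): gcd(8, 10) = 2; 7 - 1 = 6, which IS divisible by 2, so compatible.
    Write x = 1 + 8·t and substitute into x ≡ 7 (mod 10): 8·t ≡ 7 − 1 = 6 (mod 10).
    Divide the congruence (and modulus) by g = 2: 4·t ≡ 3 (mod 5).
    The inverse of 4 mod 5 is 4 (since 4·4 = 16 = 3·5 + 1), so t ≡ 4·3 = 12 ≡ 2 (mod 5).
    Then x = 1 + 8·2 = 17, valid modulo lcm(8, 10) = 40: x ≡ 17 (mod 40).
Verify: 17 mod 4 = 1, 17 mod 8 = 1, 17 mod 10 = 7.

x ≡ 17 (mod 40).


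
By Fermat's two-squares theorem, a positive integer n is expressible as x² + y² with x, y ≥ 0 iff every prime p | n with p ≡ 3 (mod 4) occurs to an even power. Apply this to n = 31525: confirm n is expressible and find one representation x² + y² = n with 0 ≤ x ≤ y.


Step 1: Factor n = 31525 = 5^2 · 13 · 97.
Step 2: Check the mod-4 condition on each prime factor: 5 ≡ 1 (mod 4), exponent 2; 13 ≡ 1 (mod 4), exponent 1; 97 ≡ 1 (mod 4), exponent 1.
All primes ≡ 3 (mod 4) appear to even exponent (or don't appear), so by the two-squares theorem n IS expressible as a sum of two squares.
Step 3: Build a representation. Group n = k² · m with k = 5 and m = 13 · 97 = 1261 (a product of primes ≡ 1 (mod 4)); a representation of m scales to one of n via (k·x)² + (k·y)² = k²(x² + y²). Each prime p ≡ 1 (mod 4) is itself a sum of two squares; find a² by testing p − a² for a perfect square:
  13: 13 − 1² = 12, 13 − 2² = 9 = 3² ⇒ 13 = 2² + 3².
  97: 97 − 1² = 96, 97 − 2² = 93, 97 − 3² = 88, 97 − 4² = 81 = 9² ⇒ 97 = 4² + 9².
  Combine using the Brahmagupta–Fibonacci identity (a² + b²)(c² + d²) = (ac − bd)² + (ad + bc)² = (ac + bd)² + (ad − bc)²:
  13 · 97 = 1261: from (2² + 3²)(4² + 9²), take (2·4 − 3·9, 2·9 + 3·4) = (8 − 27, 18 + 12) = (-19, 30); dropping signs (only squares matter) gives (19, 30); check 19² + 30² = 361 + 900 = 1261 ✓.
  Scale by k = 5: (5·19, 5·30) = (95, 150).
Step 4: Order so x ≤ y and verify: 95² + 150² = 9025 + 22500 = 31525 = n. ✓

n = 31525 = 95² + 150² (one valid representation with x ≤ y).


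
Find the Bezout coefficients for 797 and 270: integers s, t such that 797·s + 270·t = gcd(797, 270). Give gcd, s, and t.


Euclidean algorithm on (797, 270) — divide until remainder is 0:
  797 = 2 · 270 + 257
  270 = 1 · 257 + 13
  257 = 19 · 13 + 10
  13 = 1 · 10 + 3
  10 = 3 · 3 + 1
  3 = 3 · 1 + 0
gcd(797, 270) = 1.
Track Bezout coefficients alongside the remainders: start with r₀ = 797 = a·1 + b·0 (s = 1, t = 0) and r₁ = 270 = a·0 + b·1 (s = 0, t = 1); each new remainder r_{k+1} = r_{k-1} − q_k·r_k inherits s_{k+1} = s_{k-1} − q_k·s_k, t_{k+1} = t_{k-1} − q_k·t_k, so r_k = a·s_k + b·t_k at every step:
  q = 2: r = 257, s = 1 − 2·0 = 1, t = 0 − 2·1 = -2  (check: 797·1 + 270·(-2) = 257)
  q = 1: r = 13, s = 0 − 1·1 = -1, t = 1 − 1·(-2) = 3  (check: 797·(-1) + 270·3 = 13)
  q = 19: r = 10, s = 1 − 19·(-1) = 20, t = -2 − 19·3 = -59  (check: 797·20 + 270·(-59) = 10)
  q = 1: r = 3, s = -1 − 1·20 = -21, t = 3 − 1·(-59) = 62  (check: 797·(-21) + 270·62 = 3)
  q = 3: r = 1, s = 20 − 3·(-21) = 83, t = -59 − 3·62 = -245  (check: 797·83 + 270·(-245) = 1)
The row with r = 1 (the gcd) gives the Bezout coefficients s = 83, t = -245.
Result: 797 · (83) + 270 · (-245) = 1.

gcd(797, 270) = 1; s = 83, t = -245 (check: 797·83 + 270·(-245) = 1).


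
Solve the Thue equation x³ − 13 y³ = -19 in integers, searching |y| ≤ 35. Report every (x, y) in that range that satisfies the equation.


The equation is x³ - 13y³ = -19. For fixed y, x³ = 13·y³ − 19, so a solution requires the RHS to be a perfect cube.
Strategy: iterate y from -35 to 35, compute RHS = 13·y³ − 19, and check whether it is a (positive or negative) perfect cube.
Check small values of y:
  y = 0: RHS = -19 is not a perfect cube.
  y = 1: RHS = -6 is not a perfect cube.
  y = -1: RHS = -32 is not a perfect cube.
  y = 2: RHS = 85 is not a perfect cube.
  y = -2: RHS = -123 is not a perfect cube.
  y = 3: RHS = 332 is not a perfect cube.
  y = -3: RHS = -370 is not a perfect cube.
Continuing the search up to |y| = 35 finds no solutions either.
No (x, y) in the scanned range satisfies the equation.

No integer solutions with |y| ≤ 35.


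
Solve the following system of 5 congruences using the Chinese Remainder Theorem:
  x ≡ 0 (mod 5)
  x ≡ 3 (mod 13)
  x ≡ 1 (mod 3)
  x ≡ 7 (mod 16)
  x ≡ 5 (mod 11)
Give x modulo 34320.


Product of moduli M = 5 · 13 · 3 · 16 · 11 = 34320.
Merge one congruence at a time:
  Start: x ≡ 0 (mod 5).
  Combine with x ≡ 3 (mod 13); new modulus lcm = 65.
    Write x = 0 + 5·t and substitute into x ≡ 3 (mod 13): 5·t ≡ 3 − 0 = 3 (mod 13).
    The inverse of 5 mod 13 is 8 (since 5·8 = 40 = 3·13 + 1), so t ≡ 8·3 = 24 ≡ 11 (mod 13).
    Then x = 0 + 5·11 = 55, valid modulo lcm(5, 13) = 65: x ≡ 55 (mod 65).
  Combine with x ≡ 1 (mod 3); new modulus lcm = 195.
    Write x = 55 + 65·t and substitute into x ≡ 1 (mod 3): 65·t ≡ 1 − 55 = -54 (mod 3).
    Reduce coefficients mod 3: 2·t ≡ 0 (mod 3).
    The inverse of 2 mod 3 is 2 (since 2·2 = 4 = 1·3 + 1), so t ≡ 2·0 = 0 ≡ 0 (mod 3).
    Then x = 55 + 65·0 = 55, valid modulo lcm(65, 3) = 195: x ≡ 55 (mod 195).
  Combine with x ≡ 7 (mod 16); new modulus lcm = 3120.
    Write x = 55 + 195·t and substitute into x ≡ 7 (mod 16): 195·t ≡ 7 − 55 = -48 (mod 16).
    Reduce coefficients mod 16: 3·t ≡ 0 (mod 16).
    The inverse of 3 mod 16 is 11 (since 3·11 = 33 = 2·16 + 1), so t ≡ 11·0 = 0 ≡ 0 (mod 16).
    Then x = 55 + 195·0 = 55, valid modulo lcm(195, 16) = 3120: x ≡ 55 (mod 3120).
  Combine with x ≡ 5 (mod 11); new modulus lcm = 34320.
    Write x = 55 + 3120·t and substitute into x ≡ 5 (mod 11): 3120·t ≡ 5 − 55 = -50 (mod 11).
    Reduce coefficients mod 11: 7·t ≡ 5 (mod 11).
    The inverse of 7 mod 11 is 8 (since 7·8 = 56 = 5·11 + 1), so t ≡ 8·5 = 40 ≡ 7 (mod 11).
    Then x = 55 + 3120·7 = 21895, valid modulo lcm(3120, 11) = 34320: x ≡ 21895 (mod 34320).
Verify against each original: 21895 mod 5 = 0, 21895 mod 13 = 3, 21895 mod 3 = 1, 21895 mod 16 = 7, 21895 mod 11 = 5.

x ≡ 21895 (mod 34320).


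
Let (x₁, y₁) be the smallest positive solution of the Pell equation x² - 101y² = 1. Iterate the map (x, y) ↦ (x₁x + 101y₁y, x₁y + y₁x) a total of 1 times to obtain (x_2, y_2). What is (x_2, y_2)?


Step 1: Find the fundamental solution (x₁, y₁) of x² - 101y² = 1.
  Expand √101 as a continued fraction. a₀ = ⌊√101⌋ = 10; iterate m_{k+1} = d_k·a_k − m_k, d_{k+1} = (101 − m_{k+1}²)/d_k, a_{k+1} = ⌊(a₀ + m_{k+1})/d_{k+1}⌋ (starting m₀ = 0, d₀ = 1), with convergents p_k = a_k·p_{k-1} + p_{k-2}, q_k = a_k·q_{k-1} + q_{k-2} (p₋₁ = 1, q₋₁ = 0):
  k = 0: a₀ = 10; p₀/q₀ = 10/1; p₀² − 101·q₀² = 100 − 101 = -1.
  k = 1: m = 10, d = 1, a = ⌊(10 + 10)/1⌋ = 20; p/q = (20·10 + 1)/(20·1 + 0) = 201/20; p² − 101·q² = 40401 − 40400 = 1.
  The first convergent with p² − 101·q² = 1 gives the fundamental solution (x₁, y₁) = (201, 20).
Step 2: Apply the recurrence (x_{n+1}, y_{n+1}) = (x₁x_n + 101y₁y_n, x₁y_n + y₁x_n) repeatedly.
  From (x_1, y_1) = (201, 20): x_2 = 201·201 + 101·20·20 = 80801; y_2 = 201·20 + 20·201 = 8040.
Step 3: Verify x_2² - 101·y_2² = 6528801601 - 6528801600 = 1 (should be 1). ✓

(x_1, y_1) = (201, 20); (x_2, y_2) = (80801, 8040).


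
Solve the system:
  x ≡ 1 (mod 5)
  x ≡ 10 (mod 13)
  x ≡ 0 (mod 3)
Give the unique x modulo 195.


Moduli 5, 13, 3 are pairwise coprime; by CRT there is a unique solution modulo M = 5 · 13 · 3 = 195.
Solve pairwise, accumulating the modulus:
  Start with x ≡ 1 (mod 5).
  Combine with x ≡ 10 (mod 13): since gcd(5, 13) = 1, we get a unique residue mod 65.
    Write x = 1 + 5·t and substitute into x ≡ 10 (mod 13): 5·t ≡ 10 − 1 = 9 (mod 13).
    The inverse of 5 mod 13 is 8 (since 5·8 = 40 = 3·13 + 1), so t ≡ 8·9 = 72 ≡ 7 (mod 13).
    Then x = 1 + 5·7 = 36, valid modulo lcm(5, 13) = 65: x ≡ 36 (mod 65).
  Combine with x ≡ 0 (mod 3): since gcd(65, 3) = 1, we get a unique residue mod 195.
    Write x = 36 + 65·t and substitute into x ≡ 0 (mod 3): 65·t ≡ 0 − 36 = -36 (mod 3).
    Reduce coefficients mod 3: 2·t ≡ 0 (mod 3).
    The inverse of 2 mod 3 is 2 (since 2·2 = 4 = 1·3 + 1), so t ≡ 2·0 = 0 ≡ 0 (mod 3).
    Then x = 36 + 65·0 = 36, valid modulo lcm(65, 3) = 195: x ≡ 36 (mod 195).
Verify: 36 mod 5 = 1 ✓, 36 mod 13 = 10 ✓, 36 mod 3 = 0 ✓.

x ≡ 36 (mod 195).


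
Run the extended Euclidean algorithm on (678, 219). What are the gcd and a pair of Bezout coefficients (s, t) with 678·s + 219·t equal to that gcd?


Euclidean algorithm on (678, 219) — divide until remainder is 0:
  678 = 3 · 219 + 21
  219 = 10 · 21 + 9
  21 = 2 · 9 + 3
  9 = 3 · 3 + 0
gcd(678, 219) = 3.
Track Bezout coefficients alongside the remainders: start with r₀ = 678 = a·1 + b·0 (s = 1, t = 0) and r₁ = 219 = a·0 + b·1 (s = 0, t = 1); each new remainder r_{k+1} = r_{k-1} − q_k·r_k inherits s_{k+1} = s_{k-1} − q_k·s_k, t_{k+1} = t_{k-1} − q_k·t_k, so r_k = a·s_k + b·t_k at every step:
  q = 3: r = 21, s = 1 − 3·0 = 1, t = 0 − 3·1 = -3  (check: 678·1 + 219·(-3) = 21)
  q = 10: r = 9, s = 0 − 10·1 = -10, t = 1 − 10·(-3) = 31  (check: 678·(-10) + 219·31 = 9)
  q = 2: r = 3, s = 1 − 2·(-10) = 21, t = -3 − 2·31 = -65  (check: 678·21 + 219·(-65) = 3)
The row with r = 3 (the gcd) gives the Bezout coefficients s = 21, t = -65.
Result: 678 · (21) + 219 · (-65) = 3.

gcd(678, 219) = 3; s = 21, t = -65 (check: 678·21 + 219·(-65) = 3).


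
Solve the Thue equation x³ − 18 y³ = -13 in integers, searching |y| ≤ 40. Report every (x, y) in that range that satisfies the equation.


The equation is x³ - 18y³ = -13. For fixed y, x³ = 18·y³ − 13, so a solution requires the RHS to be a perfect cube.
Strategy: iterate y from -40 to 40, compute RHS = 18·y³ − 13, and check whether it is a (positive or negative) perfect cube.
Check small values of y:
  y = 0: RHS = -13 is not a perfect cube.
  y = 1: RHS = 5 is not a perfect cube.
  y = -1: RHS = -31 is not a perfect cube.
  y = 2: RHS = 131 is not a perfect cube.
  y = -2: RHS = -157 is not a perfect cube.
  y = 3: RHS = 473 is not a perfect cube.
  y = -3: RHS = -499 is not a perfect cube.
Continuing the search up to |y| = 40 finds no solutions either.
No (x, y) in the scanned range satisfies the equation.

No integer solutions with |y| ≤ 40.


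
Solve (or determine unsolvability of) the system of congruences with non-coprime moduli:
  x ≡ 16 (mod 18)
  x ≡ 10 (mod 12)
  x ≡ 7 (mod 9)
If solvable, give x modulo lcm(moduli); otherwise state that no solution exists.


Moduli 18, 12, 9 are not pairwise coprime, so CRT works modulo lcm(m_i) when all pairwise compatibility conditions hold.
Pairwise compatibility: gcd(m_i, m_j) must divide a_i - a_j for every pair.
Merge one congruence at a time:
  Start: x ≡ 16 (mod 18).
  Combine with x ≡ 10 (mod 12): gcd(18, 12) = 6; 10 - 16 = -6, which IS divisible by 6, so compatible.
    Write x = 16 + 18·t and substitute into x ≡ 10 (mod 12): 18·t ≡ 10 − 16 = -6 (mod 12).
    Divide the congruence (and modulus) by g = 6: 3·t ≡ -1 (mod 2).
    Reduce coefficients mod 2: 1·t ≡ 1 (mod 2).
    So t ≡ 1 (mod 2).
    Then x = 16 + 18·1 = 34, valid modulo lcm(18, 12) = 36: x ≡ 34 (mod 36).
  Combine with x ≡ 7 (mod 9): gcd(36, 9) = 9; 7 - 34 = -27, which IS divisible by 9, so compatible.
    Write x = 34 + 36·t and substitute into x ≡ 7 (mod 9): 36·t ≡ 7 − 34 = -27 (mod 9).
    Divide the congruence (and modulus) by g = 9: 4·t ≡ -3 (mod 1).
    Modulo 1 every t works; take t = 0.
    Then x = 34 + 36·0 = 34, valid modulo lcm(36, 9) = 36: x ≡ 34 (mod 36).
Verify: 34 mod 18 = 16, 34 mod 12 = 10, 34 mod 9 = 7.

x ≡ 34 (mod 36).


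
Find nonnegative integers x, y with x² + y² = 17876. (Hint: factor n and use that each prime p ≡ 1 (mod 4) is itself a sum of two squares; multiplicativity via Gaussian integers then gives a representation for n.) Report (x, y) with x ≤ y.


Step 1: Factor n = 17876 = 2^2 · 41 · 109.
Step 2: Check the mod-4 condition on each prime factor: 2 = 2 (special); 41 ≡ 1 (mod 4), exponent 1; 109 ≡ 1 (mod 4), exponent 1.
All primes ≡ 3 (mod 4) appear to even exponent (or don't appear), so by the two-squares theorem n IS expressible as a sum of two squares.
Step 3: Build a representation. Group n = k² · m with k = 2 and m = 41 · 109 = 4469 (a product of primes ≡ 1 (mod 4)); a representation of m scales to one of n via (k·x)² + (k·y)² = k²(x² + y²). Each prime p ≡ 1 (mod 4) is itself a sum of two squares; find a² by testing p − a² for a perfect square:
  41: 41 − 1² = 40, 41 − 2² = 37, 41 − 3² = 32, 41 − 4² = 25 = 5² ⇒ 41 = 4² + 5².
  109: 109 − 1² = 108, 109 − 2² = 105, 109 − 3² = 100 = 10² ⇒ 109 = 3² + 10².
  Combine using the Brahmagupta–Fibonacci identity (a² + b²)(c² + d²) = (ac − bd)² + (ad + bc)² = (ac + bd)² + (ad − bc)²:
  41 · 109 = 4469: from (4² + 5²)(3² + 10²), take (4·3 − 5·10, 4·10 + 5·3) = (12 − 50, 40 + 15) = (-38, 55); dropping signs (only squares matter) gives (38, 55); check 38² + 55² = 1444 + 3025 = 4469 ✓.
  Scale by k = 2: (2·38, 2·55) = (76, 110).
Step 4: Order so x ≤ y and verify: 76² + 110² = 5776 + 12100 = 17876 = n. ✓

n = 17876 = 76² + 110² (one valid representation with x ≤ y).
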